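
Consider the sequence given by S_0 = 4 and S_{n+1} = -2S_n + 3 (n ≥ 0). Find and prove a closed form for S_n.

Claim: S_n = 3·(-2)^n + 1.

Base case: S_0 = 4, and 3·(-2)^0 + 1 = 3 + 1 = 4.
Assume S_r = 3·(-2)^r + 1 for some r ≥ 0.
Then S_{r+1} = -2S_r + 3 = -2·(3·(-2)^r + 1) + 3 = -6·(-2)^r − 2 + 3 = 3·(-2)^{r+1} + 1.
This completes the inductive step, so S_n = 3·(-2)^n + 1 for all n ≥ 0.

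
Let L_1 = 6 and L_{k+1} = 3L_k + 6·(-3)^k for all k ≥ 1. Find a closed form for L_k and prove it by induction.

Claim: L_k = 3^k − (-3)^k.

Base case: L_1 = 6, and 3^1 − (-3)^1 = 3 + 3 = 6.
Assume L_j = 3^j − (-3)^j for some j ≥ 1.
Then L_{j+1} = 3L_j + 6·(-3)^j = 3·(3^j − (-3)^j) + 6·(-3)^j = 3^{j+1} − 3·(-3)^j + 6·(-3)^j = 3^{j+1} + 3·(-3)^j = 3^{j+1} − (-3)^{j+1}.
Hence L_k = 3^k − (-3)^k for every k ≥ 1, by induction.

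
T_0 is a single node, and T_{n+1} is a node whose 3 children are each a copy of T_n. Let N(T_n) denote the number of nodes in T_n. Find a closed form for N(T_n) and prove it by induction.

Claim: N(T_n) = (3^{n+1} − 1)/2.

Base case: N(T_0) = 1, and (3^{0+1} − 1)/2 = 1.
Assume N(T_r) = (3^{r+1} − 1)/2.
Then N(T_{r+1}) = 1 + 3N(T_r) = 1 + 3·(3^{r+1} − 1)/2 = 1 + (3^{r+2} − 3)/2 = (2 + 3^{r+2} − 3)/2 = (3^{r+2} − 1)/2.
This completes the inductive step, so N(T_n) = (3^{n+1} − 1)/2 for all n ≥ 0.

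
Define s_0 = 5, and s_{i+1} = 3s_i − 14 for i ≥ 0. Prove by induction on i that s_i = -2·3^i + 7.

Base case: s_0 = 5, and -2·3^0 + 7 = -2 + 7 = 5.
Assume s_j = -2·3^j + 7 for some j ≥ 0.
Then s_{j+1} = 3s_j − 14 = 3·(-2·3^j + 7) − 14 = -6·3^j + 21 − 14 = -2·3^{j+1} + 7.
Hence s_i = -2·3^i + 7 for every i ≥ 0, by induction.

s_i = -2·3^i + 7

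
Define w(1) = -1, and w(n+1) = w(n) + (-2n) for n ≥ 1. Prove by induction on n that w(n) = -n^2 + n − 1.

Base case: w(1) = -1, and -1^2 + 1 − 1 = -1.
Assume w(k) = -k^2 + k − 1.
Then w(k+1) = w(k) + (-2k) = (-k^2 + k − 1) + (-2k) = -k^2 − k − 1,
and -(k+1)^2 + (k+1) − 1 = -k^2 − k − 1.
By induction, w(n) = -n^2 + n − 1 for all n ≥ 1.

w(n) = -n^2 + n − 1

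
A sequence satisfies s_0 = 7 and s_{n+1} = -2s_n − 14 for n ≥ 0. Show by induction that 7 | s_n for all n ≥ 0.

Base case: s_0 = 7 = 7·1, so 7 | s_0.
Assume 7 | s_j, so s_j = 7t for some integer t.
Then s_{j+1} = -2s_j − 14 = -2·(7t) − 14 = 7(-2t − 2), so 7 | s_{j+1}.
By induction, 7 | s_n for all n ≥ 0.

7 | s_n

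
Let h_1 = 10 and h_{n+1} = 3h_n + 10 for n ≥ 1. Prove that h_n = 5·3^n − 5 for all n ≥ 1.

Base case: h_1 = 10, and 5·3^1 − 5 = 15 − 5 = 10.
Assume h_r = 5·3^r − 5 for some r ≥ 1.
Then h_{r+1} = 3h_r + 10 = 3·(5·3^r − 5) + 10 = 15·3^r − 15 + 10 = 5·3^{r+1} − 5.
By induction, h_n = 5·3^n − 5 for all n ≥ 1.

h_n = 5·3^n − 5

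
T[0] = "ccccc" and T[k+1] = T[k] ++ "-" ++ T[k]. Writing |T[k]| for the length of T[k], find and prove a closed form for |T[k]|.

Claim: |T[k]| = 6·2^k − 1.

Base case: |T[0]| = 5, and 6·2^0 − 1 = 5.
Assume |T[m]| = 6·2^m − 1.
Then |T[m+1]| = |T[m]| + 1 + |T[m]| = 2|T[m]| + 1 = 2(6·2^m − 1) + 1 = 6·2^{m+1} − 2 + 1 = 6·2^{m+1} − 1.
Hence |T[k]| = 6·2^k − 1 for every k ≥ 0, by induction.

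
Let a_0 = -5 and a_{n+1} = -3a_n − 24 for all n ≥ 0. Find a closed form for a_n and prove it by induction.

Claim: a_n = (-3)^n − 6.

Base case: a_0 = -5, and (-3)^0 − 6 = 1 − 6 = -5.
Assume a_j = (-3)^j − 6 for some j ≥ 0.
Then a_{j+1} = -3a_j − 24 = -3·((-3)^j − 6) − 24 = -3·(-3)^j + 18 − 24 = (-3)^{j+1} − 6.
Hence a_n = (-3)^n − 6 for every n ≥ 0, by induction.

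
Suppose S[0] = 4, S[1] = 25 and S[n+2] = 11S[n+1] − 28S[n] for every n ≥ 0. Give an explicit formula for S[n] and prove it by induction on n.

Claim: S[n] = 3·7^n + 4^n.

Base cases: S[0] = 4 and 3·7^0 + 4^0 = 4; S[1] = 25 and 3·7^1 + 4^1 = 25.
Assume S[j] = 3·7^j + 4^j for all 0 ≤ j ≤ m, where m ≥ 1.
Then S[m+1] = 11S[m] − 28S[m−1] = 11·(3·7^m + 4^m) − 28·(3·7^{m−1} + 4^{m−1}) = 3·(11·7 − 28)7^{m−1} + (11·4 − 28)4^{m−1} = 147·7^{m−1} + 16·4^{m−1} = 3·7^{m+1} + 4^{m+1}.
By strong induction, S[n] = 3·7^n + 4^n for all n ≥ 0.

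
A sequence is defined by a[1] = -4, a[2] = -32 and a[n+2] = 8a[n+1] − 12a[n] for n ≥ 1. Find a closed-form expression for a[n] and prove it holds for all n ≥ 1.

Claim: a[n] = 2^n − 6^n.

Base cases: a[1] = -4 and 2^1 − 6^1 = -4; a[2] = -32 and 2^2 − 6^2 = -32.
Assume a[i] = 2^i − 6^i for all 1 ≤ i ≤ j, where j ≥ 2.
Then a[j+1] = 8a[j] − 12a[j−1] = 8·(2^j − 6^j) − 12·(2^{j−1} − 6^{j−1}) = (8·2 − 12)2^{j−1} − (8·6 − 12)6^{j−1} = 4·2^{j−1} − 36·6^{j−1} = 2^{j+1} − 6^{j+1}.
By strong induction, a[n] = 2^n − 6^n for all n ≥ 1.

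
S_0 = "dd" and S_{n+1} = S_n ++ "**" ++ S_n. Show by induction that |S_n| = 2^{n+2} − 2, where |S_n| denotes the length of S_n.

Base case: |S_0| = 2, and 2^{0+2} − 2 = 2.
Assume |S_m| = 2^{m+2} − 2.
Then |S_{m+1}| = |S_m| + 2 + |S_m| = 2|S_m| + 2 = 2(2^{m+2} − 2) + 2 = 2^{m+3} − 4 + 2 = 2^{m+3} − 2.
So the formula holds for m+1, and by induction |S_n| = 2^{n+2} − 2 for all n ≥ 0.

|S_n| = 2^{n+2} − 2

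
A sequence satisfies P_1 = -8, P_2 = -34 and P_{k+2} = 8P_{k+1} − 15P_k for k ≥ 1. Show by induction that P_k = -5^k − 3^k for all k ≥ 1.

Base cases: P_1 = -8 and -5^1 − 3^1 = -8; P_2 = -34 and -5^2 − 3^2 = -34.
Assume P_j = -5^j − 3^j for all 1 ≤ j ≤ r, where r ≥ 2.
Then P_{r+1} = 8P_r − 15P_{r−1} = 8·(-5^r − 3^r) − 15·(-5^{r−1} − 3^{r−1}) = -(8·5 − 15)5^{r−1} − (8·3 − 15)3^{r−1} = -25·5^{r−1} − 9·3^{r−1} = -5^{r+1} − 3^{r+1}.
Hence P_k = -5^k − 3^k for every k ≥ 1, by strong induction.

P_k = -5^k − 3^k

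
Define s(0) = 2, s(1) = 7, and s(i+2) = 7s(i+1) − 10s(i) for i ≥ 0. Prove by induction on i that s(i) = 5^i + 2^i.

Base cases: s(0) = 2 and 5^0 + 2^0 = 2; s(1) = 7 and 5^1 + 2^1 = 7.
Assume s(j) = 5^j + 2^j for all 0 ≤ j ≤ k, where k ≥ 1.
Then s(k+1) = 7s(k) − 10s(k−1) = 7·(5^k + 2^k) − 10·(5^{k−1} + 2^{k−1}) = (7·5 − 10)5^{k−1} + (7·2 − 10)2^{k−1} = 25·5^{k−1} + 4·2^{k−1} = 5^{k+1} + 2^{k+1}.
Hence s(i) = 5^i + 2^i for every i ≥ 0, by strong induction.

s(i) = 5^i + 2^i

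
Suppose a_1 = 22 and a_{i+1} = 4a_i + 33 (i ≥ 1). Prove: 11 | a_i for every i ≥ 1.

Base case: a_1 = 22 = 11·2, so 11 | a_1.
Assume 11 | a_j, so a_j = 11t for some integer t.
Then a_{j+1} = 4a_j + 33 = 4·(11t) + 33 = 11(4t + 3), so 11 | a_{j+1}.
So the property holds for j+1, and by induction 11 | a_i for all i ≥ 1.

11 | a_i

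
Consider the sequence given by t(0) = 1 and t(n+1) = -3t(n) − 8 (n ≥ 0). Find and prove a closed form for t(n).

Claim: t(n) = 3·(-3)^n − 2.

Base case: t(0) = 1, and 3·(-3)^0 − 2 = 3 − 2 = 1.
Assume t(m) = 3·(-3)^m − 2 for some m ≥ 0.
Then t(m+1) = -3t(m) − 8 = -3·(3·(-3)^m − 2) − 8 = -9·(-3)^m + 6 − 8 = 3·(-3)^{m+1} − 2.
Hence t(n) = 3·(-3)^n − 2 for every n ≥ 0, by induction.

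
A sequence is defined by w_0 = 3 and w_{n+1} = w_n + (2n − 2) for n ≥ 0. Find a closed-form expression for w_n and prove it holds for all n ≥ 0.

Claim: w_n = n^2 − 3n + 3.

Base case: w_0 = 3, and 0^2 − 3·0 + 3 = 3.
Assume w_j = j^2 − 3j + 3.
Then w_{j+1} = w_j + (2j − 2) = (j^2 − 3j + 3) + (2j − 2) = j^2 − j + 1,
and (j+1)^2 − 3·(j+1) + 3 = j^2 − j + 1.
Hence w_n = n^2 − 3n + 3 for every n ≥ 0, by induction.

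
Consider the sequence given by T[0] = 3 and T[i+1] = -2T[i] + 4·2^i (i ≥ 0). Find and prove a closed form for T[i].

Claim: T[i] = 2·(-2)^i + 2^i.

Base case: T[0] = 3, and 2·(-2)^0 + 2^0 = 2 + 1 = 3.
Assume T[j] = 2·(-2)^j + 2^j for some j ≥ 0.
Then T[j+1] = -2T[j] + 4·2^j = -2·(2·(-2)^j + 2^j) + 4·2^j = 2·(-2)^{j+1} − 2·2^j + 4·2^j = 2·(-2)^{j+1} + 2·2^j = 2·(-2)^{j+1} + 2^{j+1}.
This completes the inductive step, so T[i] = 2·(-2)^i + 2^i for all i ≥ 0.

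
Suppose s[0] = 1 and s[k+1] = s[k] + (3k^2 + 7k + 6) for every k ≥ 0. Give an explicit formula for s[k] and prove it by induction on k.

Claim: s[k] = k^3 + 2k^2 + 3k + 1.

Base case: s[0] = 1, and 0^3 + 2·0^2 + 3·0 + 1 = 1.
Assume s[r] = r^3 + 2r^2 + 3r + 1.
Then s[r+1] = s[r] + (3r^2 + 7r + 6) = (r^3 + 2r^2 + 3r + 1) + (3r^2 + 7r + 6) = r^3 + 5r^2 + 10r + 7,
and (r+1)^3 + 2·(r+1)^2 + 3·(r+1) + 1 = r^3 + 5r^2 + 10r + 7.
Hence s[k] = k^3 + 2k^2 + 3k + 1 for every k ≥ 0, by induction.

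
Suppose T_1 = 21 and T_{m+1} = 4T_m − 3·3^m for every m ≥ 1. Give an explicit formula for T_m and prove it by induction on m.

Claim: T_m = 3·4^m + 3·3^m.

Base case: T_1 = 21, and 3·4^1 + 3·3^1 = 12 + 9 = 21.
Assume T_j = 3·4^j + 3·3^j for some j ≥ 1.
Then T_{j+1} = 4T_j − 3·3^j = 4·(3·4^j + 3·3^j) − 3·3^j = 3·4^{j+1} + 12·3^j − 3·3^j = 3·4^{j+1} + 9·3^j = 3·4^{j+1} + 3·3^{j+1}.
This completes the inductive step, so T_m = 3·4^m + 3·3^m for all m ≥ 1.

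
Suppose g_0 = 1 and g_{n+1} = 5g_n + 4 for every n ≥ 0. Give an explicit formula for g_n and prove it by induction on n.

Claim: g_n = 2·5^n − 1.

Base case: g_0 = 1, and 2·5^0 − 1 = 2 − 1 = 1.
Assume g_r = 2·5^r − 1 for some r ≥ 0.
Then g_{r+1} = 5g_r + 4 = 5·(2·5^r − 1) + 4 = 10·5^r − 5 + 4 = 2·5^{r+1} − 1.
So the formula holds for r+1, and by induction g_n = 2·5^n − 1 for all n ≥ 0.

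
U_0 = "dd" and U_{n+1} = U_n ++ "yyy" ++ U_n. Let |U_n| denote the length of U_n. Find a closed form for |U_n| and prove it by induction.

Claim: |U_n| = 5·2^n − 3.

Base case: |U_0| = 2, and 5·2^0 − 3 = 2.
Assume |U_k| = 5·2^k − 3.
Then |U_{k+1}| = |U_k| + 3 + |U_k| = 2|U_k| + 3 = 2(5·2^k − 3) + 3 = 5·2^{k+1} − 6 + 3 = 5·2^{k+1} − 3.
By induction, |U_n| = 5·2^n − 3 for all n ≥ 0.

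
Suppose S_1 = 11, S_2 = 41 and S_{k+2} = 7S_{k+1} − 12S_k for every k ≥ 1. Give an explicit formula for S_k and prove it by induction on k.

Claim: S_k = 2·4^k + 3^k.

Base cases: S_1 = 11 and 2·4^1 + 3^1 = 11; S_2 = 41 and 2·4^2 + 3^2 = 41.
Assume S_j = 2·4^j + 3^j for all 1 ≤ j ≤ m, where m ≥ 2.
Then S_{m+1} = 7S_m − 12S_{m−1} = 7·(2·4^m + 3^m) − 12·(2·4^{m−1} + 3^{m−1}) = 2·(7·4 − 12)4^{m−1} + (7·3 − 12)3^{m−1} = 32·4^{m−1} + 9·3^{m−1} = 2·4^{m+1} + 3^{m+1}.
So the formula holds for m+1, and by strong induction S_k = 2·4^k + 3^k for all k ≥ 1.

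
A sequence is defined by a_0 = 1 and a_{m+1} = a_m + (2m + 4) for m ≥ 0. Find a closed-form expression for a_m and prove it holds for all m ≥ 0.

Claim: a_m = m^2 + 3m + 1.

Base case: a_0 = 1, and 0^2 + 3·0 + 1 = 1.
Assume a_r = r^2 + 3r + 1.
Then a_{r+1} = a_r + (2r + 4) = (r^2 + 3r + 1) + (2r + 4) = r^2 + 5r + 5,
and (r+1)^2 + 3·(r+1) + 1 = r^2 + 5r + 5.
By induction, a_m = m^2 + 3m + 1 for all m ≥ 0.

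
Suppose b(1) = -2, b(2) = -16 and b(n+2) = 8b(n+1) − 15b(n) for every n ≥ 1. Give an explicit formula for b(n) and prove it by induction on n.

Claim: b(n) = -5^n + 3^n.

Base cases: b(1) = -2 and -5^1 + 3^1 = -2; b(2) = -16 and -5^2 + 3^2 = -16.
Assume b(j) = -5^j + 3^j for all 1 ≤ j ≤ k, where k ≥ 2.
Then b(k+1) = 8b(k) − 15b(k−1) = 8·(-5^k + 3^k) − 15·(-5^{k−1} + 3^{k−1}) = -(8·5 − 15)5^{k−1} + (8·3 − 15)3^{k−1} = -25·5^{k−1} + 9·3^{k−1} = -5^{k+1} + 3^{k+1}.
Hence b(n) = -5^n + 3^n for every n ≥ 1, by strong induction.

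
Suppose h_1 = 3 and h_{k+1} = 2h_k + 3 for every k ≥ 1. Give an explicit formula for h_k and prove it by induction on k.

Claim: h_k = 3·2^k − 3.

Base case: h_1 = 3, and 3·2^1 − 3 = 6 − 3 = 3.
Assume h_m = 3·2^m − 3 for some m ≥ 1.
Then h_{m+1} = 2h_m + 3 = 2·(3·2^m − 3) + 3 = 6·2^m − 6 + 3 = 3·2^{m+1} − 3.
By induction, h_k = 3·2^k − 3 for all k ≥ 1.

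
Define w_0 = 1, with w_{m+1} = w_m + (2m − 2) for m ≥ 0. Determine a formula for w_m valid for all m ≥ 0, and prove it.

Claim: w_m = m^2 − 3m + 1.

Base case: w_0 = 1, and 0^2 − 3·0 + 1 = 1.
Assume w_r = r^2 − 3r + 1.
Then w_{r+1} = w_r + (2r − 2) = (r^2 − 3r + 1) + (2r − 2) = r^2 − r − 1,
and (r+1)^2 − 3·(r+1) + 1 = r^2 − r − 1.
This completes the inductive step, so w_m = m^2 − 3m + 1 for all m ≥ 0.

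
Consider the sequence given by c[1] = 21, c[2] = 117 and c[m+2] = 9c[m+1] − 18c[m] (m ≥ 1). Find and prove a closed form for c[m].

Claim: c[m] = 3·6^m + 3^m.

Base cases: c[1] = 21 and 3·6^1 + 3^1 = 21; c[2] = 117 and 3·6^2 + 3^2 = 117.
Assume c[i] = 3·6^i + 3^i for all 1 ≤ i ≤ j, where j ≥ 2.
Then c[j+1] = 9c[j] − 18c[j−1] = 9·(3·6^j + 3^j) − 18·(3·6^{j−1} + 3^{j−1}) = 3·(9·6 − 18)6^{j−1} + (9·3 − 18)3^{j−1} = 108·6^{j−1} + 9·3^{j−1} = 3·6^{j+1} + 3^{j+1}.
So the formula holds for j+1, and by strong induction c[m] = 3·6^m + 3^m for all m ≥ 1.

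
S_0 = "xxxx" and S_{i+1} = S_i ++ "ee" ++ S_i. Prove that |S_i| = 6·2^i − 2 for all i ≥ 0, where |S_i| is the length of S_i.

Base case: |S_0| = 4, and 6·2^0 − 2 = 4.
Assume |S_j| = 6·2^j − 2.
Then |S_{j+1}| = |S_j| + 2 + |S_j| = 2|S_j| + 2 = 2(6·2^j − 2) + 2 = 6·2^{j+1} − 4 + 2 = 6·2^{j+1} − 2.
So the formula holds for j+1, and by induction |S_i| = 6·2^i − 2 for all i ≥ 0.

|S_i| = 6·2^i − 2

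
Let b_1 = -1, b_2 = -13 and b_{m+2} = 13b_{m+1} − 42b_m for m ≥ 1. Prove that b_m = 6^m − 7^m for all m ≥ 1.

Base cases: b_1 = -1 and 6^1 − 7^1 = -1; b_2 = -13 and 6^2 − 7^2 = -13.
Assume b_j = 6^j − 7^j for all 1 ≤ j ≤ k, where k ≥ 2.
Then b_{k+1} = 13b_k − 42b_{k−1} = 13·(6^k − 7^k) − 42·(6^{k−1} − 7^{k−1}) = (13·6 − 42)6^{k−1} − (13·7 − 42)7^{k−1} = 36·6^{k−1} − 49·7^{k−1} = 6^{k+1} − 7^{k+1}.
So the formula holds for k+1, and by strong induction b_m = 6^m − 7^m for all m ≥ 1.

b_m = 6^m − 7^m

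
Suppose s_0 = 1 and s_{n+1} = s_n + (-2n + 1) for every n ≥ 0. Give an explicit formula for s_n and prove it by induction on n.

Claim: s_n = -n^2 + 2n + 1.

Base case: s_0 = 1, and -0^2 + 2·0 + 1 = 1.
Assume s_j = -j^2 + 2j + 1.
Then s_{j+1} = s_j + (-2j + 1) = (-j^2 + 2j + 1) + (-2j + 1) = -j^2 + 2,
and -(j+1)^2 + 2·(j+1) + 1 = -j^2 + 2.
This completes the inductive step, so s_n = -n^2 + 2n + 1 for all n ≥ 0.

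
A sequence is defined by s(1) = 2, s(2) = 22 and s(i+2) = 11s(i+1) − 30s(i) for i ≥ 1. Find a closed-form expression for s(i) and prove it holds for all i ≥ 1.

Claim: s(i) = 2·6^i − 2·5^i.

Base cases: s(1) = 2 and 2·6^1 − 2·5^1 = 2; s(2) = 22 and 2·6^2 − 2·5^2 = 22.
Assume s(j) = 2·6^j − 2·5^j for all 1 ≤ j ≤ k, where k ≥ 2.
Then s(k+1) = 11s(k) − 30s(k−1) = 11·(2·6^k − 2·5^k) − 30·(2·6^{k−1} − 2·5^{k−1}) = 2·(11·6 − 30)6^{k−1} − 2·(11·5 − 30)5^{k−1} = 72·6^{k−1} − 50·5^{k−1} = 2·6^{k+1} − 2·5^{k+1}.
This completes the inductive step, so s(i) = 2·6^i − 2·5^i for all i ≥ 1.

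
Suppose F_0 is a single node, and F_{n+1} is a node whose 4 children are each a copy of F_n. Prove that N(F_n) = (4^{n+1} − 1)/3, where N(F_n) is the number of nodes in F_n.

Base case: N(F_0) = 1, and (4^{0+1} − 1)/3 = 1.
Assume N(F_m) = (4^{m+1} − 1)/3.
Then N(F_{m+1}) = 1 + 4N(F_m) = 1 + 4·(4^{m+1} − 1)/3 = 1 + (4^{m+2} − 4)/3 = (3 + 4^{m+2} − 4)/3 = (4^{m+2} − 1)/3.
This completes the inductive step, so N(F_n) = (4^{n+1} − 1)/3 for all n ≥ 0.

N(F_n) = (4^{n+1} − 1)/3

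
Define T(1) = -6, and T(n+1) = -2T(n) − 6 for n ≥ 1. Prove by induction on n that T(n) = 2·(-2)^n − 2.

Base case: T(1) = -6, and 2·(-2)^1 − 2 = -4 − 2 = -6.
Assume T(r) = 2·(-2)^r − 2 for some r ≥ 1.
Then T(r+1) = -2T(r) − 6 = -2·(2·(-2)^r − 2) − 6 = -4·(-2)^r + 4 − 6 = 2·(-2)^{r+1} − 2.
Hence T(n) = 2·(-2)^n − 2 for every n ≥ 1, by induction.

T(n) = 2·(-2)^n − 2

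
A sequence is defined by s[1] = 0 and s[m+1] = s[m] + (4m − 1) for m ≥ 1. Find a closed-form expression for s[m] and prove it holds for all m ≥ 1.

Claim: s[m] = 2m^2 − 3m + 1.

Base case: s[1] = 0, and 2·1^2 − 3·1 + 1 = 0.
Assume s[j] = 2j^2 − 3j + 1.
Then s[j+1] = s[j] + (4j − 1) = (2j^2 − 3j + 1) + (4j − 1) = 2j^2 + j,
and 2·(j+1)^2 − 3·(j+1) + 1 = 2j^2 + j.
Hence s[m] = 2m^2 − 3m + 1 for every m ≥ 1, by induction.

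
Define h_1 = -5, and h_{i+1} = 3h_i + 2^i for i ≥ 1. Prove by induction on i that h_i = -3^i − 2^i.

Base case: h_1 = -5, and -3^1 − 2^1 = -3 − 2 = -5.
Assume h_j = -3^j − 2^j for some j ≥ 1.
Then h_{j+1} = 3h_j + 2^j = 3·(-3^j − 2^j) + 2^j = -3^{j+1} − 3·2^j + 2^j = -3^{j+1} − 2·2^j = -3^{j+1} − 2^{j+1}.
So the formula holds for j+1, and by induction h_i = -3^i − 2^i for all i ≥ 1.

h_i = -3^i − 2^i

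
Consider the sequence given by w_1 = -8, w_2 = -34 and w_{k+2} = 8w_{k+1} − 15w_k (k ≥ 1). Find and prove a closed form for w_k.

Claim: w_k = -3^k − 5^k.

Base cases: w_1 = -8 and -3^1 − 5^1 = -8; w_2 = -34 and -3^2 − 5^2 = -34.
Assume w_i = -3^i − 5^i for all 1 ≤ i ≤ j, where j ≥ 2.
Then w_{j+1} = 8w_j − 15w_{j−1} = 8·(-3^j − 5^j) − 15·(-3^{j−1} − 5^{j−1}) = -(8·3 − 15)3^{j−1} − (8·5 − 15)5^{j−1} = -9·3^{j−1} − 25·5^{j−1} = -3^{j+1} − 5^{j+1}.
This completes the inductive step, so w_k = -3^k − 5^k for all k ≥ 1.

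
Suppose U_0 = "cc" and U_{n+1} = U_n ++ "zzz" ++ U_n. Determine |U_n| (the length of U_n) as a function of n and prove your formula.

Claim: |U_n| = 5·2^n − 3.

Base case: |U_0| = 2, and 5·2^0 − 3 = 2.
Assume |U_k| = 5·2^k − 3.
Then |U_{k+1}| = |U_k| + 3 + |U_k| = 2|U_k| + 3 = 2(5·2^k − 3) + 3 = 5·2^{k+1} − 6 + 3 = 5·2^{k+1} − 3.
By induction, |U_n| = 5·2^n − 3 for all n ≥ 0.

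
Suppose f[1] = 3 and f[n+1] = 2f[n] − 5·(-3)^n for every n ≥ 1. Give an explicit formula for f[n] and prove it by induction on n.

Claim: f[n] = 3·2^n + (-3)^n.

Base case: f[1] = 3, and 3·2^1 + (-3)^1 = 6 − 3 = 3.
Assume f[r] = 3·2^r + (-3)^r for some r ≥ 1.
Then f[r+1] = 2f[r] − 5·(-3)^r = 2·(3·2^r + (-3)^r) − 5·(-3)^r = 3·2^{r+1} + 2·(-3)^r − 5·(-3)^r = 3·2^{r+1} − 3·(-3)^r = 3·2^{r+1} + (-3)^{r+1}.
By induction, f[n] = 3·2^n + (-3)^n for all n ≥ 1.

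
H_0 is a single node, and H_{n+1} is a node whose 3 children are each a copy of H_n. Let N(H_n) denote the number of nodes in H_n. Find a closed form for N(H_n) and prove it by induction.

Claim: N(H_n) = (3^{n+1} − 1)/2.

Base case: N(H_0) = 1, and (3^{0+1} − 1)/2 = 1.
Assume N(H_k) = (3^{k+1} − 1)/2.
Then N(H_{k+1}) = 1 + 3N(H_k) = 1 + 3·(3^{k+1} − 1)/2 = 1 + (3^{k+2} − 3)/2 = (2 + 3^{k+2} − 3)/2 = (3^{k+2} − 1)/2.
So the formula holds for k+1, and by induction N(H_n) = (3^{n+1} − 1)/2 for all n ≥ 0.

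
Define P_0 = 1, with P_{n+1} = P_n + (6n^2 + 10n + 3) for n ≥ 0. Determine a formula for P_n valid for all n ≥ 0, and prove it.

Claim: P_n = 2n^3 + 2n^2 − n + 1.

Base case: P_0 = 1, and 2·0^3 + 2·0^2 − 0 + 1 = 1.
Assume P_m = 2m^3 + 2m^2 − m + 1.
Then P_{m+1} = P_m + (6m^2 + 10m + 3) = (2m^3 + 2m^2 − m + 1) + (6m^2 + 10m + 3) = 2m^3 + 8m^2 + 9m + 4,
and 2·(m+1)^3 + 2·(m+1)^2 − (m+1) + 1 = 2m^3 + 8m^2 + 9m + 4.
This completes the inductive step, so P_n = 2n^3 + 2n^2 − n + 1 for all n ≥ 0.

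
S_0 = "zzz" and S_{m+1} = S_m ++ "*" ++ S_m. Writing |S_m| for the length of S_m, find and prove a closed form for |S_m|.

Claim: |S_m| = 2^{m+2} − 1.

Base case: |S_0| = 3, and 2^{0+2} − 1 = 3.
Assume |S_k| = 2^{k+2} − 1.
Then |S_{k+1}| = |S_k| + 1 + |S_k| = 2|S_k| + 1 = 2(2^{k+2} − 1) + 1 = 2^{k+3} − 2 + 1 = 2^{k+3} − 1.
This completes the inductive step, so |S_m| = 2^{m+2} − 1 for all m ≥ 0.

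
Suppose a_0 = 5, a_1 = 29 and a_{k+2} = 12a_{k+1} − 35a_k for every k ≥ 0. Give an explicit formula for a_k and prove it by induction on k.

Claim: a_k = 3·5^k + 2·7^k.

Base cases: a_0 = 5 and 3·5^0 + 2·7^0 = 5; a_1 = 29 and 3·5^1 + 2·7^1 = 29.
Assume a_j = 3·5^j + 2·7^j for all 0 ≤ j ≤ r, where r ≥ 1.
Then a_{r+1} = 12a_r − 35a_{r−1} = 12·(3·5^r + 2·7^r) − 35·(3·5^{r−1} + 2·7^{r−1}) = 3·(12·5 − 35)5^{r−1} + 2·(12·7 − 35)7^{r−1} = 75·5^{r−1} + 98·7^{r−1} = 3·5^{r+1} + 2·7^{r+1}.
By strong induction, a_k = 3·5^k + 2·7^k for all k ≥ 0.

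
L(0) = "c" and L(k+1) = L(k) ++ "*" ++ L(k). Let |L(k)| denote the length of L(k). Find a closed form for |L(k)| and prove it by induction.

Claim: |L(k)| = 2^{k+1} − 1.

Base case: |L(0)| = 1, and 2^{0+1} − 1 = 1.
Assume |L(j)| = 2^{j+1} − 1.
Then |L(j+1)| = |L(j)| + 1 + |L(j)| = 2|L(j)| + 1 = 2(2^{j+1} − 1) + 1 = 2^{j+2} − 2 + 1 = 2^{j+2} − 1.
By induction, |L(k)| = 2^{k+1} − 1 for all k ≥ 0.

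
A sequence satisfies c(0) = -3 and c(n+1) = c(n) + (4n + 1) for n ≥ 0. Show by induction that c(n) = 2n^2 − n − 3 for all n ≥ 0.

Base case: c(0) = -3, and 2·0^2 − 0 − 3 = -3.
Assume c(j) = 2j^2 − j − 3.
Then c(j+1) = c(j) + (4j + 1) = (2j^2 − j − 3) + (4j + 1) = 2j^2 + 3j − 2,
and 2·(j+1)^2 − (j+1) − 3 = 2j^2 + 3j − 2.
This completes the inductive step, so c(n) = 2n^2 − n − 3 for all n ≥ 0.

c(n) = 2n^2 − n − 3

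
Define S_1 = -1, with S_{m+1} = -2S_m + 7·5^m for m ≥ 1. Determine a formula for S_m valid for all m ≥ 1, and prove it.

Claim: S_m = 3·(-2)^m + 5^m.

Base case: S_1 = -1, and 3·(-2)^1 + 5^1 = -6 + 5 = -1.
Assume S_j = 3·(-2)^j + 5^j for some j ≥ 1.
Then S_{j+1} = -2S_j + 7·5^j = -2·(3·(-2)^j + 5^j) + 7·5^j = 3·(-2)^{j+1} − 2·5^j + 7·5^j = 3·(-2)^{j+1} + 5·5^j = 3·(-2)^{j+1} + 5^{j+1}.
This completes the inductive step, so S_m = 3·(-2)^m + 5^m for all m ≥ 1.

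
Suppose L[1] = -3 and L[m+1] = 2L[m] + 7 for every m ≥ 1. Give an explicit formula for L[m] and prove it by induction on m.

Claim: L[m] = 2^{m+1} − 7.

Base case: L[1] = -3, and 2^{1+1} − 7 = 4 − 7 = -3.
Assume L[j] = 2^{j+1} − 7 for some j ≥ 1.
Then L[j+1] = 2L[j] + 7 = 2·(2^{j+1} − 7) + 7 = 2^{j+2} − 14 + 7 = 2^{j+2} − 7.
Hence L[m] = 2^{m+1} − 7 for every m ≥ 1, by induction.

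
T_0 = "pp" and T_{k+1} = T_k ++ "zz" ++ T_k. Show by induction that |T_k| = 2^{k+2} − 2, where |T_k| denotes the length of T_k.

Base case: |T_0| = 2, and 2^{0+2} − 2 = 2.
Assume |T_r| = 2^{r+2} − 2.
Then |T_{r+1}| = |T_r| + 2 + |T_r| = 2|T_r| + 2 = 2(2^{r+2} − 2) + 2 = 2^{r+3} − 4 + 2 = 2^{r+3} − 2.
This completes the inductive step, so |T_k| = 2^{k+2} − 2 for all k ≥ 0.

|T_k| = 2^{k+2} − 2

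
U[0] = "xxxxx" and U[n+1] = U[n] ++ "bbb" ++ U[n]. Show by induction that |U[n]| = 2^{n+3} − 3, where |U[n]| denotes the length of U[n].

Base case: |U[0]| = 5, and 2^{0+3} − 3 = 5.
Assume |U[r]| = 2^{r+3} − 3.
Then |U[r+1]| = |U[r]| + 3 + |U[r]| = 2|U[r]| + 3 = 2(2^{r+3} − 3) + 3 = 2^{r+1+3} − 6 + 3 = 2^{r+1+3} − 3.
So the formula holds for r+1, and by induction |U[n]| = 2^{n+3} − 3 for all n ≥ 0.

|U[n]| = 2^{n+3} − 3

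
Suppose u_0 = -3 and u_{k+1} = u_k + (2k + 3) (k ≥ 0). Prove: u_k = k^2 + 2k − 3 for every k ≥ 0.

Base case: u_0 = -3, and 0^2 + 2·0 − 3 = -3.
Assume u_r = r^2 + 2r − 3.
Then u_{r+1} = u_r + (2r + 3) = (r^2 + 2r − 3) + (2r + 3) = r^2 + 4r,
and (r+1)^2 + 2·(r+1) − 3 = r^2 + 4r.
Hence u_k = k^2 + 2k − 3 for every k ≥ 0, by induction.

u_k = k^2 + 2k − 3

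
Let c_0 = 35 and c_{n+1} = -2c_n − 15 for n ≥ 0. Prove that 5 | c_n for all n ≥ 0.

Base case: c_0 = 35 = 5·7, so 5 | c_0.
Assume 5 | c_k, so c_k = 5t for some integer t.
Then c_{k+1} = -2c_k − 15 = -2·(5t) − 15 = 5(-2t − 3), so 5 | c_{k+1}.
So the property holds for k+1, and by induction 5 | c_n for all n ≥ 0.

5 | c_n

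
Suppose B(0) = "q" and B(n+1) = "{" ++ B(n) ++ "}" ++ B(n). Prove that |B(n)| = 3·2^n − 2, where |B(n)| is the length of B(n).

Base case: |B(0)| = 1, and 3·2^0 − 2 = 1.
Assume |B(m)| = 3·2^m − 2.
Then |B(m+1)| = 1 + |B(m)| + 1 + |B(m)| = 2|B(m)| + 2 = 2(3·2^m − 2) + 2 = 3·2^{m+1} − 4 + 2 = 3·2^{m+1} − 2.
By induction, |B(n)| = 3·2^n − 2 for all n ≥ 0.

|B(n)| = 3·2^n − 2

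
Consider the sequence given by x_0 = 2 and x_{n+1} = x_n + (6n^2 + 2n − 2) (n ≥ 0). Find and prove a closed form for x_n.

Claim: x_n = 2n^3 − 2n^2 − 2n + 2.

Base case: x_0 = 2, and 2·0^3 − 2·0^2 − 2·0 + 2 = 2.
Assume x_j = 2j^3 − 2j^2 − 2j + 2.
Then x_{j+1} = x_j + (6j^2 + 2j − 2) = (2j^3 − 2j^2 − 2j + 2) + (6j^2 + 2j − 2) = 2j^3 + 4j^2,
and 2·(j+1)^3 − 2·(j+1)^2 − 2·(j+1) + 2 = 2j^3 + 4j^2.
By induction, x_n = 2n^3 − 2n^2 − 2n + 2 for all n ≥ 0.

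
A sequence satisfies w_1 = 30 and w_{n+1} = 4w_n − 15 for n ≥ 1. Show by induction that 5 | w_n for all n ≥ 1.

Base case: w_1 = 30 = 5·6, so 5 | w_1.
Assume 5 | w_j, so w_j = 5t for some integer t.
Then w_{j+1} = 4w_j − 15 = 4·(5t) − 15 = 5(4t − 3), so 5 | w_{j+1}.
This completes the inductive step, so 5 | w_n for all n ≥ 1.

5 | w_n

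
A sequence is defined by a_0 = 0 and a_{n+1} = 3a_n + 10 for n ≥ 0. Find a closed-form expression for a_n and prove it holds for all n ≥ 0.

Claim: a_n = 5·3^n − 5.

Base case: a_0 = 0, and 5·3^0 − 5 = 5 − 5 = 0.
Assume a_k = 5·3^k − 5 for some k ≥ 0.
Then a_{k+1} = 3a_k + 10 = 3·(5·3^k − 5) + 10 = 15·3^k − 15 + 10 = 5·3^{k+1} − 5.
This completes the inductive step, so a_n = 5·3^n − 5 for all n ≥ 0.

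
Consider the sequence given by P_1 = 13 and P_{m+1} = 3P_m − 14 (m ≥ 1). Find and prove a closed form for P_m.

Claim: P_m = 2·3^m + 7.

Base case: P_1 = 13, and 2·3^1 + 7 = 6 + 7 = 13.
Assume P_j = 2·3^j + 7 for some j ≥ 1.
Then P_{j+1} = 3P_j − 14 = 3·(2·3^j + 7) − 14 = 6·3^j + 21 − 14 = 2·3^{j+1} + 7.
This completes the inductive step, so P_m = 2·3^m + 7 for all m ≥ 1.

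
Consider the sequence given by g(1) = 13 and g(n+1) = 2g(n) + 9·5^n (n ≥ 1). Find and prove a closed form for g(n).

Claim: g(n) = -2^n + 3·5^n.

Base case: g(1) = 13, and -2^1 + 3·5^1 = -2 + 15 = 13.
Assume g(m) = -2^m + 3·5^m for some m ≥ 1.
Then g(m+1) = 2g(m) + 9·5^m = 2·(-2^m + 3·5^m) + 9·5^m = -2^{m+1} + 6·5^m + 9·5^m = -2^{m+1} + 15·5^m = -2^{m+1} + 3·5^{m+1}.
Hence g(n) = -2^n + 3·5^n for every n ≥ 1, by induction.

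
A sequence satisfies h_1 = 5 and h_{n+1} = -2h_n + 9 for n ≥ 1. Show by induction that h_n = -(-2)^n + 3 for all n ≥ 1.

Base case: h_1 = 5, and -(-2)^1 + 3 = 2 + 3 = 5.
Assume h_r = -(-2)^r + 3 for some r ≥ 1.
Then h_{r+1} = -2h_r + 9 = -2·(-(-2)^r + 3) + 9 = 2·(-2)^r − 6 + 9 = -(-2)^{r+1} + 3.
Hence h_n = -(-2)^n + 3 for every n ≥ 1, by induction.

h_n = -(-2)^n + 3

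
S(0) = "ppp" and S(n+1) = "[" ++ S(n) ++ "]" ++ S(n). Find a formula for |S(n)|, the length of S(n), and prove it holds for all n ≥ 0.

Claim: |S(n)| = 5·2^n − 2.

Base case: |S(0)| = 3, and 5·2^0 − 2 = 3.
Assume |S(m)| = 5·2^m − 2.
Then |S(m+1)| = 1 + |S(m)| + 1 + |S(m)| = 2|S(m)| + 2 = 2(5·2^m − 2) + 2 = 5·2^{m+1} − 4 + 2 = 5·2^{m+1} − 2.
So the formula holds for m+1, and by induction |S(n)| = 5·2^n − 2 for all n ≥ 0.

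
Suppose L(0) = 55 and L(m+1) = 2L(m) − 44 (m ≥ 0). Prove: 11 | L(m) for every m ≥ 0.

Base case: L(0) = 55 = 11·5, so 11 | L(0).
Assume 11 | L(k), so L(k) = 11t for some integer t.
Then L(k+1) = 2L(k) − 44 = 2·(11t) − 44 = 11(2t − 4), so 11 | L(k+1).
Hence 11 | L(m) for every m ≥ 0, by induction.

11 | L(m)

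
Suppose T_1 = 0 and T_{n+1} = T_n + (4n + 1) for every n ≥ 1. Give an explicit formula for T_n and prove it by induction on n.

Claim: T_n = 2n^2 − n − 1.

Base case: T_1 = 0, and 2·1^2 − 1 − 1 = 0.
Assume T_k = 2k^2 − k − 1.
Then T_{k+1} = T_k + (4k + 1) = (2k^2 − k − 1) + (4k + 1) = 2k^2 + 3k,
and 2·(k+1)^2 − (k+1) − 1 = 2k^2 + 3k.
This completes the inductive step, so T_n = 2n^2 − n − 1 for all n ≥ 1.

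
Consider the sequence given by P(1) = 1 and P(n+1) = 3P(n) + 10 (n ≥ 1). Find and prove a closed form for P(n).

Claim: P(n) = 2·3^n − 5.

Base case: P(1) = 1, and 2·3^1 − 5 = 6 − 5 = 1.
Assume P(k) = 2·3^k − 5 for some k ≥ 1.
Then P(k+1) = 3P(k) + 10 = 3·(2·3^k − 5) + 10 = 6·3^k − 15 + 10 = 2·3^{k+1} − 5.
By induction, P(n) = 2·3^n − 5 for all n ≥ 1.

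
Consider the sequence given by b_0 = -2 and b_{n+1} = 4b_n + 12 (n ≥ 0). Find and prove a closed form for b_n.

Claim: b_n = 2·4^n − 4.

Base case: b_0 = -2, and 2·4^0 − 4 = 2 − 4 = -2.
Assume b_k = 2·4^k − 4 for some k ≥ 0.
Then b_{k+1} = 4b_k + 12 = 4·(2·4^k − 4) + 12 = 8·4^k − 16 + 12 = 2·4^{k+1} − 4.
So the formula holds for k+1, and by induction b_n = 2·4^n − 4 for all n ≥ 0.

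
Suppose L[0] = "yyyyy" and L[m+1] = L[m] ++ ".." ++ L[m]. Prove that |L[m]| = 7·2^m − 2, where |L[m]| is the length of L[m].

Base case: |L[0]| = 5, and 7·2^0 − 2 = 5.
Assume |L[k]| = 7·2^k − 2.
Then |L[k+1]| = |L[k]| + 2 + |L[k]| = 2|L[k]| + 2 = 2(7·2^k − 2) + 2 = 7·2^{k+1} − 4 + 2 = 7·2^{k+1} − 2.
By induction, |L[m]| = 7·2^m − 2 for all m ≥ 0.

|L[m]| = 7·2^m − 2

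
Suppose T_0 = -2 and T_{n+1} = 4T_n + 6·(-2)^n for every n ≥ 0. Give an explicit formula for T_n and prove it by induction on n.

Claim: T_n = -4^n − (-2)^n.

Base case: T_0 = -2, and -4^0 − (-2)^0 = -1 − 1 = -2.
Assume T_m = -4^m − (-2)^m for some m ≥ 0.
Then T_{m+1} = 4T_m + 6·(-2)^m = 4·(-4^m − (-2)^m) + 6·(-2)^m = -4^{m+1} − 4·(-2)^m + 6·(-2)^m = -4^{m+1} + 2·(-2)^m = -4^{m+1} − (-2)^{m+1}.
By induction, T_n = -4^n − (-2)^n for all n ≥ 0.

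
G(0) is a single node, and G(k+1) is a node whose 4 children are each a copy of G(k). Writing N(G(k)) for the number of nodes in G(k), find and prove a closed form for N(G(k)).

Claim: N(G(k)) = (4^{k+1} − 1)/3.

Base case: N(G(0)) = 1, and (4^{0+1} − 1)/3 = 1.
Assume N(G(r)) = (4^{r+1} − 1)/3.
Then N(G(r+1)) = 1 + 4N(G(r)) = 1 + 4·(4^{r+1} − 1)/3 = 1 + (4^{r+2} − 4)/3 = (3 + 4^{r+2} − 4)/3 = (4^{r+2} − 1)/3.
So the formula holds for r+1, and by induction N(G(k)) = (4^{k+1} − 1)/3 for all k ≥ 0.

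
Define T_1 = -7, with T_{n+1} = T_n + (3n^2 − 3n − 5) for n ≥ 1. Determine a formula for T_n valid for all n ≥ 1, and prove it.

Claim: T_n = n^3 − 3n^2 − 3n − 2.

Base case: T_1 = -7, and 1^3 − 3·1^2 − 3·1 − 2 = -7.
Assume T_r = r^3 − 3r^2 − 3r − 2.
Then T_{r+1} = T_r + (3r^2 − 3r − 5) = (r^3 − 3r^2 − 3r − 2) + (3r^2 − 3r − 5) = r^3 − 6r − 7,
and (r+1)^3 − 3·(r+1)^2 − 3·(r+1) − 2 = r^3 − 6r − 7.
By induction, T_n = n^3 − 3n^2 − 3n − 2 for all n ≥ 1.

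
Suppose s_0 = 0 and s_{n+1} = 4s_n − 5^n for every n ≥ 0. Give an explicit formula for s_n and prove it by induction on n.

Claim: s_n = 4^n − 5^n.

Base case: s_0 = 0, and 4^0 − 5^0 = 1 − 1 = 0.
Assume s_j = 4^j − 5^j for some j ≥ 0.
Then s_{j+1} = 4s_j − 5^j = 4·(4^j − 5^j) − 5^j = 4^{j+1} − 4·5^j − 5^j = 4^{j+1} − 5·5^j = 4^{j+1} − 5^{j+1}.
This completes the inductive step, so s_n = 4^n − 5^n for all n ≥ 0.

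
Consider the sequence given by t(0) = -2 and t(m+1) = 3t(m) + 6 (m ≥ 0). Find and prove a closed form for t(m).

Claim: t(m) = 3^m − 3.

Base case: t(0) = -2, and 3^0 − 3 = 1 − 3 = -2.
Assume t(r) = 3^r − 3 for some r ≥ 0.
Then t(r+1) = 3t(r) + 6 = 3·(3^r − 3) + 6 = 3^{r+1} − 9 + 6 = 3^{r+1} − 3.
By induction, t(m) = 3^m − 3 for all m ≥ 0.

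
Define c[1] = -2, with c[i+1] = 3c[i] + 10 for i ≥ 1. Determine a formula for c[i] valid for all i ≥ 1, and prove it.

Claim: c[i] = 3^i − 5.

Base case: c[1] = -2, and 3^1 − 5 = 3 − 5 = -2.
Assume c[r] = 3^r − 5 for some r ≥ 1.
Then c[r+1] = 3c[r] + 10 = 3·(3^r − 5) + 10 = 3^{r+1} − 15 + 10 = 3^{r+1} − 5.
Hence c[i] = 3^i − 5 for every i ≥ 1, by induction.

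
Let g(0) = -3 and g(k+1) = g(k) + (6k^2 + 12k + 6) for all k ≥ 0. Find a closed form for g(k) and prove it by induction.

Claim: g(k) = 2k^3 + 3k^2 + k − 3.

Base case: g(0) = -3, and 2·0^3 + 3·0^2 + 0 − 3 = -3.
Assume g(m) = 2m^3 + 3m^2 + m − 3.
Then g(m+1) = g(m) + (6m^2 + 12m + 6) = (2m^3 + 3m^2 + m − 3) + (6m^2 + 12m + 6) = 2m^3 + 9m^2 + 13m + 3,
and 2·(m+1)^3 + 3·(m+1)^2 + (m+1) − 3 = 2m^3 + 9m^2 + 13m + 3.
By induction, g(k) = 2k^3 + 3k^2 + k − 3 for all k ≥ 0.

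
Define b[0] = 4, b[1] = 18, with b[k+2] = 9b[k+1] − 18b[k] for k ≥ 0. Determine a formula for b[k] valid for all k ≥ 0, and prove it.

Claim: b[k] = 2·3^k + 2·6^k.

Base cases: b[0] = 4 and 2·3^0 + 2·6^0 = 4; b[1] = 18 and 2·3^1 + 2·6^1 = 18.
Assume b[j] = 2·3^j + 2·6^j for all 0 ≤ j ≤ m, where m ≥ 1.
Then b[m+1] = 9b[m] − 18b[m−1] = 9·(2·3^m + 2·6^m) − 18·(2·3^{m−1} + 2·6^{m−1}) = 2·(9·3 − 18)3^{m−1} + 2·(9·6 − 18)6^{m−1} = 18·3^{m−1} + 72·6^{m−1} = 2·3^{m+1} + 2·6^{m+1}.
So the formula holds for m+1, and by strong induction b[k] = 2·3^k + 2·6^k for all k ≥ 0.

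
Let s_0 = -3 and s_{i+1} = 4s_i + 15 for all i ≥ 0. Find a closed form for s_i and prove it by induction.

Claim: s_i = 2·4^i − 5.

Base case: s_0 = -3, and 2·4^0 − 5 = 2 − 5 = -3.
Assume s_j = 2·4^j − 5 for some j ≥ 0.
Then s_{j+1} = 4s_j + 15 = 4·(2·4^j − 5) + 15 = 8·4^j − 20 + 15 = 2·4^{j+1} − 5.
This completes the inductive step, so s_i = 2·4^i − 5 for all i ≥ 0.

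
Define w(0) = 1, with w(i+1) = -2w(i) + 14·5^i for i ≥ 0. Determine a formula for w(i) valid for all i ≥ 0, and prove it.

Claim: w(i) = -(-2)^i + 2·5^i.

Base case: w(0) = 1, and -(-2)^0 + 2·5^0 = -1 + 2 = 1.
Assume w(r) = -(-2)^r + 2·5^r for some r ≥ 0.
Then w(r+1) = -2w(r) + 14·5^r = -2·(-(-2)^r + 2·5^r) + 14·5^r = -(-2)^{r+1} − 4·5^r + 14·5^r = -(-2)^{r+1} + 10·5^r = -(-2)^{r+1} + 2·5^{r+1}.
By induction, w(i) = -(-2)^i + 2·5^i for all i ≥ 0.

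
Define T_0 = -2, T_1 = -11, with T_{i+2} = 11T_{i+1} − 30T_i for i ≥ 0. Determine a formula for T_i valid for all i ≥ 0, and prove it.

Claim: T_i = -6^i − 5^i.

Base cases: T_0 = -2 and -6^0 − 5^0 = -2; T_1 = -11 and -6^1 − 5^1 = -11.
Assume T_j = -6^j − 5^j for all 0 ≤ j ≤ m, where m ≥ 1.
Then T_{m+1} = 11T_m − 30T_{m−1} = 11·(-6^m − 5^m) − 30·(-6^{m−1} − 5^{m−1}) = -(11·6 − 30)6^{m−1} − (11·5 − 30)5^{m−1} = -36·6^{m−1} − 25·5^{m−1} = -6^{m+1} − 5^{m+1}.
By strong induction, T_i = -6^i − 5^i for all i ≥ 0.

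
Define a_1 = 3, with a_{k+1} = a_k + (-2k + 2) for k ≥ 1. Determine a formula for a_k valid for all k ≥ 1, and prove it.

Claim: a_k = -k^2 + 3k + 1.

Base case: a_1 = 3, and -1^2 + 3·1 + 1 = 3.
Assume a_m = -m^2 + 3m + 1.
Then a_{m+1} = a_m + (-2m + 2) = (-m^2 + 3m + 1) + (-2m + 2) = -m^2 + m + 3,
and -(m+1)^2 + 3·(m+1) + 1 = -m^2 + m + 3.
This completes the inductive step, so a_k = -k^2 + 3k + 1 for all k ≥ 1.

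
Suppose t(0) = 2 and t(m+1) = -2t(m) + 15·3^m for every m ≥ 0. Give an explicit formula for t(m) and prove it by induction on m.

Claim: t(m) = -(-2)^m + 3·3^m.

Base case: t(0) = 2, and -(-2)^0 + 3·3^0 = -1 + 3 = 2.
Assume t(r) = -(-2)^r + 3·3^r for some r ≥ 0.
Then t(r+1) = -2t(r) + 15·3^r = -2·(-(-2)^r + 3·3^r) + 15·3^r = -(-2)^{r+1} − 6·3^r + 15·3^r = -(-2)^{r+1} + 9·3^r = -(-2)^{r+1} + 3·3^{r+1}.
Hence t(m) = -(-2)^m + 3·3^m for every m ≥ 0, by induction.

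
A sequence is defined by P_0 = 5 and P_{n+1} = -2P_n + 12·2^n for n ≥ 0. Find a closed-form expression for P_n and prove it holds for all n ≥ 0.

Claim: P_n = 2·(-2)^n + 3·2^n.

Base case: P_0 = 5, and 2·(-2)^0 + 3·2^0 = 2 + 3 = 5.
Assume P_m = 2·(-2)^m + 3·2^m for some m ≥ 0.
Then P_{m+1} = -2P_m + 12·2^m = -2·(2·(-2)^m + 3·2^m) + 12·2^m = 2·(-2)^{m+1} − 6·2^m + 12·2^m = 2·(-2)^{m+1} + 6·2^m = 2·(-2)^{m+1} + 3·2^{m+1}.
By induction, P_n = 2·(-2)^n + 3·2^n for all n ≥ 0.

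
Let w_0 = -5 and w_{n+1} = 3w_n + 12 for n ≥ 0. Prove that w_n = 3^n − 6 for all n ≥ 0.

Base case: w_0 = -5, and 3^0 − 6 = 1 − 6 = -5.
Assume w_j = 3^j − 6 for some j ≥ 0.
Then w_{j+1} = 3w_j + 12 = 3·(3^j − 6) + 12 = 3^{j+1} − 18 + 12 = 3^{j+1} − 6.
By induction, w_n = 3^n − 6 for all n ≥ 0.

w_n = 3^n − 6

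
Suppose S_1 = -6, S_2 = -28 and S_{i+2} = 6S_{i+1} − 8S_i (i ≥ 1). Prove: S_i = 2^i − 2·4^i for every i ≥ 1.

Base cases: S_1 = -6 and 2^1 − 2·4^1 = -6; S_2 = -28 and 2^2 − 2·4^2 = -28.
Assume S_j = 2^j − 2·4^j for all 1 ≤ j ≤ r, where r ≥ 2.
Then S_{r+1} = 6S_r − 8S_{r−1} = 6·(2^r − 2·4^r) − 8·(2^{r−1} − 2·4^{r−1}) = (6·2 − 8)2^{r−1} − 2·(6·4 − 8)4^{r−1} = 4·2^{r−1} − 32·4^{r−1} = 2^{r+1} − 2·4^{r+1}.
By strong induction, S_i = 2^i − 2·4^i for all i ≥ 1.

S_i = 2^i − 2·4^i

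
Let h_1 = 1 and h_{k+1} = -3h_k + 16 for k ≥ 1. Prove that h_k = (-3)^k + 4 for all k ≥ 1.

Base case: h_1 = 1, and (-3)^1 + 4 = -3 + 4 = 1.
Assume h_r = (-3)^r + 4 for some r ≥ 1.
Then h_{r+1} = -3h_r + 16 = -3·((-3)^r + 4) + 16 = -3·(-3)^r − 12 + 16 = (-3)^{r+1} + 4.
By induction, h_k = (-3)^k + 4 for all k ≥ 1.

h_k = (-3)^k + 4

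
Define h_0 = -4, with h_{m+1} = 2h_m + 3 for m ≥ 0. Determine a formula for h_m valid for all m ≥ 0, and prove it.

Claim: h_m = -2^m − 3.

Base case: h_0 = -4, and -2^0 − 3 = -1 − 3 = -4.
Assume h_k = -2^k − 3 for some k ≥ 0.
Then h_{k+1} = 2h_k + 3 = 2·(-2^k − 3) + 3 = -2^{k+1} − 6 + 3 = -2^{k+1} − 3.
By induction, h_m = -2^m − 3 for all m ≥ 0.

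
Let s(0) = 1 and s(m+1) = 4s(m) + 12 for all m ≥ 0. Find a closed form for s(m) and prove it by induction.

Claim: s(m) = 5·4^m − 4.

Base case: s(0) = 1, and 5·4^0 − 4 = 5 − 4 = 1.
Assume s(k) = 5·4^k − 4 for some k ≥ 0.
Then s(k+1) = 4s(k) + 12 = 4·(5·4^k − 4) + 12 = 20·4^k − 16 + 12 = 5·4^{k+1} − 4.
By induction, s(m) = 5·4^m − 4 for all m ≥ 0.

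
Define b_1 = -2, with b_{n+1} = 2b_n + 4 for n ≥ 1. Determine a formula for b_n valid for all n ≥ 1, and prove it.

Claim: b_n = 2^n − 4.

Base case: b_1 = -2, and 2^1 − 4 = 2 − 4 = -2.
Assume b_m = 2^m − 4 for some m ≥ 1.
Then b_{m+1} = 2b_m + 4 = 2·(2^m − 4) + 4 = 2^{m+1} − 8 + 4 = 2^{m+1} − 4.
So the formula holds for m+1, and by induction b_n = 2^n − 4 for all n ≥ 1.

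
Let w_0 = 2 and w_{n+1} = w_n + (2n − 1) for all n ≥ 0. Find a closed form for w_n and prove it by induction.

Claim: w_n = n^2 − 2n + 2.

Base case: w_0 = 2, and 0^2 − 2·0 + 2 = 2.
Assume w_r = r^2 − 2r + 2.
Then w_{r+1} = w_r + (2r − 1) = (r^2 − 2r + 2) + (2r − 1) = r^2 + 1,
and (r+1)^2 − 2·(r+1) + 2 = r^2 + 1.
By induction, w_n = n^2 − 2n + 2 for all n ≥ 0.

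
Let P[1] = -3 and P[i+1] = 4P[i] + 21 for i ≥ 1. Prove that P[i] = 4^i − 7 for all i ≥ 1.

Base case: P[1] = -3, and 4^1 − 7 = 4 − 7 = -3.
Assume P[k] = 4^k − 7 for some k ≥ 1.
Then P[k+1] = 4P[k] + 21 = 4·(4^k − 7) + 21 = 4^{k+1} − 28 + 21 = 4^{k+1} − 7.
This completes the inductive step, so P[i] = 4^i − 7 for all i ≥ 1.

P[i] = 4^i − 7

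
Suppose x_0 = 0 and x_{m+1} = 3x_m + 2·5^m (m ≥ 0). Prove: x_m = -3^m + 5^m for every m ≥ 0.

Base case: x_0 = 0, and -3^0 + 5^0 = -1 + 1 = 0.
Assume x_r = -3^r + 5^r for some r ≥ 0.
Then x_{r+1} = 3x_r + 2·5^r = 3·(-3^r + 5^r) + 2·5^r = -3^{r+1} + 3·5^r + 2·5^r = -3^{r+1} + 5·5^r = -3^{r+1} + 5^{r+1}.
This completes the inductive step, so x_m = -3^m + 5^m for all m ≥ 0.

x_m = -3^m + 5^m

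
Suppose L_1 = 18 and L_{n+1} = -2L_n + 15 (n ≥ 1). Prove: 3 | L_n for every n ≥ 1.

Base case: L_1 = 18 = 3·6, so 3 | L_1.
Assume 3 | L_j, so L_j = 3t for some integer t.
Then L_{j+1} = -2L_j + 15 = -2·(3t) + 15 = 3(-2t + 5), so 3 | L_{j+1}.
So the property holds for j+1, and by induction 3 | L_n for all n ≥ 1.

3 | L_n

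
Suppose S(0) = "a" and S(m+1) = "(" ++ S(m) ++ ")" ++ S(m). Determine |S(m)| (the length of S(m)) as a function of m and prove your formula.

Claim: |S(m)| = 3·2^m − 2.

Base case: |S(0)| = 1, and 3·2^0 − 2 = 1.
Assume |S(k)| = 3·2^k − 2.
Then |S(k+1)| = 1 + |S(k)| + 1 + |S(k)| = 2|S(k)| + 2 = 2(3·2^k − 2) + 2 = 3·2^{k+1} − 4 + 2 = 3·2^{k+1} − 2.
By induction, |S(m)| = 3·2^m − 2 for all m ≥ 0.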